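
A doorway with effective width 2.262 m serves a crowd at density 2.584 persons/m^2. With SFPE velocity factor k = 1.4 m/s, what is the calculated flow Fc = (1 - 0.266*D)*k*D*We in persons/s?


1 - 0.266*D = 1 - 0.266*2.584 = 0.31266
Fs = 0.31266 * 1.4 * 2.584 = 1.1311 persons/(s*m)
Fc = 1.1311 * 2.262 = 2.5585 persons/s

2.5585 persons/s


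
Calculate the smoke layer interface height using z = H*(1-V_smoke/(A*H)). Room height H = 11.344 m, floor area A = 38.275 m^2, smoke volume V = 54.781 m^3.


V/(A*H) = 0.12617
1 - 0.12617 = 0.87383
z = 11.344 * 0.87383 = 9.9128 m

9.9128 m


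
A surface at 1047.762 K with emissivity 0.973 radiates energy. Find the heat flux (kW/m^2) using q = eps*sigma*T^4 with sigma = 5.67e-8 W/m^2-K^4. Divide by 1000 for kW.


T^4 = 1.2052e+12
q = 0.973 * 5.67e-8 * 1.2052e+12 / 1000 = 66.488 kW/m^2

66.488 kW/m^2


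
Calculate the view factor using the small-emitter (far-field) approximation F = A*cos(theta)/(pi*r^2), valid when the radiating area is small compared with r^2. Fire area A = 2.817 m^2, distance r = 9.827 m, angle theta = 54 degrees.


cos(54 deg) = 0.58779
pi*r^2 = 303.38
F = 2.817 * 0.58779 / 303.38 = 0.0054578

0.0054578


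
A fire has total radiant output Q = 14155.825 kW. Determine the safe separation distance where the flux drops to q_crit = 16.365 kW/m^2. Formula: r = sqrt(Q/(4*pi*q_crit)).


4*pi*q_crit = 205.65
Q/(4*pi*q_crit) = 68.835
r = sqrt(68.835) = 8.2967 m

8.2967 m


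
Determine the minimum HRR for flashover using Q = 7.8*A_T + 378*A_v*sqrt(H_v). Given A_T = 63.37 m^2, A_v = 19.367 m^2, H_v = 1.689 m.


7.8*A_T = 494.286
sqrt(H_v) = 1.2996
378*A_v*sqrt(H_v) = 9514.1
Q = 494.286 + 9514.1 = 10008 kW

10008 kW


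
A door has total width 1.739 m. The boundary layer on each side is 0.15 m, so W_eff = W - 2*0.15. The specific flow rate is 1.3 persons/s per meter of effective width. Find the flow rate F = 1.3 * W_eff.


W_eff = 1.739 - 0.30 = 1.439 m
F = 1.3 * 1.439 = 1.8707 persons/s

1.8707 persons/s


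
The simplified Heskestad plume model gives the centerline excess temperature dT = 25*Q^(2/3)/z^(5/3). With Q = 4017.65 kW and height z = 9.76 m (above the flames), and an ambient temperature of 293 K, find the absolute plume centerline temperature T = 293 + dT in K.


Q^(2/3) = 252.72
z^(5/3) = 44.574
dT = 25 * 252.72 / 44.574 = 141.74 K
T = 293 + 141.74 = 434.74 K

434.74 K


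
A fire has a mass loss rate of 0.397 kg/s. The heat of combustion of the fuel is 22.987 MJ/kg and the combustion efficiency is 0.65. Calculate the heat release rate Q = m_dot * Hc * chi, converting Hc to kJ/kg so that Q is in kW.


Hc = 22.987 MJ/kg = 22.987 * 1000 kJ/kg = 22987 kJ/kg
Q = 0.397 kg/s * 22987 kJ/kg * 0.65 = 5931.8 kW

5931.8 kW


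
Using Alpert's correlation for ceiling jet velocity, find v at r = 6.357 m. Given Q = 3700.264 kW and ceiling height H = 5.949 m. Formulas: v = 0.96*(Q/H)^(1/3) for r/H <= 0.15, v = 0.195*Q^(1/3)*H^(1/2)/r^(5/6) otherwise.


r/H = 6.357 / 5.949 = 1.0686
r/H > 0.15, so v = 0.195*Q^(1/3)*H^(1/2)/r^(5/6)
Q^(1/3) = 15.467
H^(1/2) = 2.4391
r^(5/6) = 4.6706
v = 0.195 * 15.467 * 2.4391 / 4.6706 = 1.5750 m/s

1.5750 m/s


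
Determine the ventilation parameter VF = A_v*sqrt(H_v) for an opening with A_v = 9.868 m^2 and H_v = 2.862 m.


sqrt(H_v) = 1.6917
VF = 9.868 * 1.6917 = 16.694 m^(5/2)

16.694 m^(5/2)


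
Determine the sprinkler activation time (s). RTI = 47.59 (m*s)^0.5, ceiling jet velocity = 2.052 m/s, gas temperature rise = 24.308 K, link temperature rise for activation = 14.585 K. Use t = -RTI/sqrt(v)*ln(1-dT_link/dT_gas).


dT_link/dT_gas = 0.60001
ln(1 - 0.60001) = -0.91631
t = -47.59 / sqrt(2.052) * -0.91631 = 30.442 s

30.442 s


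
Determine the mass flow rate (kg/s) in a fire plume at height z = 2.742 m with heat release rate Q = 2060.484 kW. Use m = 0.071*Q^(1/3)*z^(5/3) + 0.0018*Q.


Q^(1/3) = 12.725
z^(5/3) = 5.3717
First term = 0.071 * 12.725 * 5.3717 = 4.8532
Second term = 0.0018 * 2060.484 = 3.7089
m = 8.5621 kg/s

8.5621 kg/s


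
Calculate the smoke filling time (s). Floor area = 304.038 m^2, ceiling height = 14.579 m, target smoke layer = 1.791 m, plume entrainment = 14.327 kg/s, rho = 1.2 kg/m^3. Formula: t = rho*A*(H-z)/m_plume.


H - z = 12.788 m
t = 1.2 * 304.038 * 12.788 / 14.327 = 325.65 s

325.65 s


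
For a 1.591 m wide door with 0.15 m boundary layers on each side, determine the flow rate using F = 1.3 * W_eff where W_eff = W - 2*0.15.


W_eff = 1.591 - 0.30 = 1.291 m
F = 1.3 * 1.291 = 1.6783 persons/s

1.6783 persons/s


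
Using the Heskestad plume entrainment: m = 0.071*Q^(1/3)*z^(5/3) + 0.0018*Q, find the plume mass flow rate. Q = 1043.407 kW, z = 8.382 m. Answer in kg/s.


Q^(1/3) = 10.143
z^(5/3) = 34.587
First term = 0.071 * 10.143 * 34.587 = 24.907
Second term = 0.0018 * 1043.407 = 1.8781
m = 26.785 kg/s

26.785 kg/s


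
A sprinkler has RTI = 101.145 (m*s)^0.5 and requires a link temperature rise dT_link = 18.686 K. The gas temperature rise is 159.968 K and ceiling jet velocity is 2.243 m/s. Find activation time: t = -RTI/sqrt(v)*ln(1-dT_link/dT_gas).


dT_link/dT_gas = 0.11681
ln(1 - 0.11681) = -0.12422
t = -101.145 / sqrt(2.243) * -0.12422 = 8.3889 s

8.3889 s


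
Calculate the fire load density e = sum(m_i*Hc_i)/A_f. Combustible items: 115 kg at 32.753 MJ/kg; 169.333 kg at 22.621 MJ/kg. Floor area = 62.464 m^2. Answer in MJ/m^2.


Total energy = 115*32.753 + 169.333*22.621
= 3766.595 + 3830.482
= 7597.077 MJ
e = 7597.077 / 62.464 = 121.62 MJ/m^2

121.62 MJ/m^2


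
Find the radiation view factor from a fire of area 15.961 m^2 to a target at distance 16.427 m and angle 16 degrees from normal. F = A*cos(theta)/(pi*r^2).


cos(16 deg) = 0.96126
pi*r^2 = 847.75
F = 15.961 * 0.96126 / 847.75 = 0.018098

0.018098


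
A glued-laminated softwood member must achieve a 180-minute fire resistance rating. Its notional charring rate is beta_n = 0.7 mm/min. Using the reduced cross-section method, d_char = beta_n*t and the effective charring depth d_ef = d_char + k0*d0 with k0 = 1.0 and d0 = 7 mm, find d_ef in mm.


d_char = 0.7 * 180 = 126 mm
d_ef = 126 + 1.0*7 = 133 mm

133 mm


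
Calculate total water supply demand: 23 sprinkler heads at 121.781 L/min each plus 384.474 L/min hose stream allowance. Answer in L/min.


Sprinkler demand = 23 * 121.781 = 2800.963 L/min
Total = 2800.963 + 384.474 = 3185.437 L/min

3185.437 L/min


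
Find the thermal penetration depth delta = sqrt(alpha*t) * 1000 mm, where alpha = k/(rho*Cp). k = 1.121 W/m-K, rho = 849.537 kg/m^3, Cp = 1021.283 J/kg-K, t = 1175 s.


alpha = 1.121 / (849.537 * 1021.283) = 1.2920e-06 m^2/s
alpha * t = 0.0015182
delta = sqrt(0.0015182) * 1000 = 38.963 mm

38.963 mm


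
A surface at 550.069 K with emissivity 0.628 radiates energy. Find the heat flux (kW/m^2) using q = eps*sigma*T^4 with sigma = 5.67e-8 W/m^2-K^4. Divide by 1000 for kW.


T^4 = 9.1552e+10
q = 0.628 * 5.67e-8 * 9.1552e+10 / 1000 = 3.2600 kW/m^2

3.2600 kW/m^2


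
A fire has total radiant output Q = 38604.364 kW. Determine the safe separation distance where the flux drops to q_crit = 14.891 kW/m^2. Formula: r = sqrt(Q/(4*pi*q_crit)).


4*pi*q_crit = 187.13
Q/(4*pi*q_crit) = 206.30
r = sqrt(206.30) = 14.363 m

14.363 m


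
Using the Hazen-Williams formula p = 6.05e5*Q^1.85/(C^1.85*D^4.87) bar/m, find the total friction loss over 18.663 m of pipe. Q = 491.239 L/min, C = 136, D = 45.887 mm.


Q^1.85 = 95256
C^1.85 = 8852.1
D^4.87 = 1.2372e+08
p/m = 0.052622 bar/m
p_total = 0.052622 * 18.663 = 0.98209 bar

0.98209 bar


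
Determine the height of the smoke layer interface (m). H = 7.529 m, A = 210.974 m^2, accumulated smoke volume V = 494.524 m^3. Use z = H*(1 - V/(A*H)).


V/(A*H) = 0.31133
1 - 0.31133 = 0.68867
z = 7.529 * 0.68867 = 5.1850 m

5.1850 m


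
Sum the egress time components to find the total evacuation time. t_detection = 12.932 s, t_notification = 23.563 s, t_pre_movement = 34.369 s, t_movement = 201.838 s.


Total = 12.932 + 23.563 + 34.369 + 201.838 = 272.702 s

272.702 s


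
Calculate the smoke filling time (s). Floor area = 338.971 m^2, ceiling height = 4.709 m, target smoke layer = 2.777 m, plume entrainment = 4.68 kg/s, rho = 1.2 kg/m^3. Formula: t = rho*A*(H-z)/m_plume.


H - z = 1.932 m
t = 1.2 * 338.971 * 1.932 / 4.68 = 167.92 s

167.92 s


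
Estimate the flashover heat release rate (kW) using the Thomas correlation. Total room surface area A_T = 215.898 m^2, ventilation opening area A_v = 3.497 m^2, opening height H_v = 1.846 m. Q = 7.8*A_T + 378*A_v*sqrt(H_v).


7.8*A_T = 1684.0
sqrt(H_v) = 1.3587
378*A_v*sqrt(H_v) = 1796.0
Q = 1684.0 + 1796.0 = 3480.0 kW

3480.0 kW


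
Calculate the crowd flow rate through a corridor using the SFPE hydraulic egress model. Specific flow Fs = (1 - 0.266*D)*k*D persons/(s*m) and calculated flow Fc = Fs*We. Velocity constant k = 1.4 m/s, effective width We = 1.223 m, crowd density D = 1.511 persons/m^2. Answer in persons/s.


1 - 0.266*D = 1 - 0.266*1.511 = 0.59807
Fs = 0.59807 * 1.4 * 1.511 = 1.2652 persons/(s*m)
Fc = 1.2652 * 1.223 = 1.5473 persons/s

1.5473 persons/s


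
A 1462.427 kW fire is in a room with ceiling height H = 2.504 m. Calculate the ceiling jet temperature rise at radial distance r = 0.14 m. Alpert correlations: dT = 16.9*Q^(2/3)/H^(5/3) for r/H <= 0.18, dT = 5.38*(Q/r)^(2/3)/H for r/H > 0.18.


r/H = 0.14 / 2.504 = 0.055911
r/H <= 0.18, so dT = 16.9*Q^(2/3)/H^(5/3)
Q^(2/3) = 128.84
H^(5/3) = 4.6173
dT = 16.9 * 128.84 / 4.6173 = 471.57 K

471.57 K


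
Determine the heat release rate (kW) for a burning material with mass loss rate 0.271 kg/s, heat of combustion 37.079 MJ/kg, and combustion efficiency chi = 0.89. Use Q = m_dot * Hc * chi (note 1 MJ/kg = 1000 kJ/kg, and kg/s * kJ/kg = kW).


Hc = 37.079 MJ/kg = 37.079 * 1000 kJ/kg = 37079 kJ/kg
Q = 0.271 kg/s * 37079 kJ/kg * 0.89 = 8943.1 kW

8943.1 kW


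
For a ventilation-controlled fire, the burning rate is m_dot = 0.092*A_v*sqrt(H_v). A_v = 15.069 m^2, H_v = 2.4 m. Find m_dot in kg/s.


sqrt(H_v) = 1.5492
m_dot = 0.092 * 15.069 * 1.5492 = 2.1477 kg/s

2.1477 kg/s


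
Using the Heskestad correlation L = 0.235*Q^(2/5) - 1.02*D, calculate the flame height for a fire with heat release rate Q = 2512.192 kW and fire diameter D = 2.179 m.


Q^(2/5) = 22.910
0.235 * Q^(2/5) = 5.3838
1.02 * D = 2.2226
L = 3.1612 m

3.1612 m


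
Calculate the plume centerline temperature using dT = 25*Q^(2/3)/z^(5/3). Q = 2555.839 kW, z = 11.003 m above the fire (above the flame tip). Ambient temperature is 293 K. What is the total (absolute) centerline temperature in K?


Q^(2/3) = 186.93
z^(5/3) = 54.432
dT = 25 * 186.93 / 54.432 = 85.857 K
T = 293 + 85.857 = 378.86 K

378.86 K


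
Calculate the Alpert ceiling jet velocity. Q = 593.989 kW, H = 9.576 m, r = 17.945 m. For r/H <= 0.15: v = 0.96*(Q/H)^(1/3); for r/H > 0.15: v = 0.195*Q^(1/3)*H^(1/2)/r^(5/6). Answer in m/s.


r/H = 17.945 / 9.576 = 1.8740
r/H > 0.15, so v = 0.195*Q^(1/3)*H^(1/2)/r^(5/6)
Q^(1/3) = 8.4061
H^(1/2) = 3.0945
r^(5/6) = 11.091
v = 0.195 * 8.4061 * 3.0945 / 11.091 = 0.45737 m/s

0.45737 m/s


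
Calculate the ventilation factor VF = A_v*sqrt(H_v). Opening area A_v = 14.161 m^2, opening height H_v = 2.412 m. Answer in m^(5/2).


sqrt(H_v) = 1.5531
VF = 14.161 * 1.5531 = 21.993 m^(5/2)

21.993 m^(5/2)


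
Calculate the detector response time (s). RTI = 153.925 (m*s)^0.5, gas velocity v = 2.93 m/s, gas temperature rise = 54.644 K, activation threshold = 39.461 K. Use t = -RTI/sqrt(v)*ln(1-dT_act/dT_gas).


dT_act/dT_gas = 0.72215
ln(1 - 0.72215) = -1.2807
t = -153.925 / sqrt(2.93) * -1.2807 = 115.16 s

115.16 s


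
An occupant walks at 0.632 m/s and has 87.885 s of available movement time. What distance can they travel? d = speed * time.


d = 0.632 * 87.885 = 55.543 m

55.543 m


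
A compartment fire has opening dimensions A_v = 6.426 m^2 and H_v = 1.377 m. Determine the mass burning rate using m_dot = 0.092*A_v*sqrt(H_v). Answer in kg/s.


sqrt(H_v) = 1.1735
m_dot = 0.092 * 6.426 * 1.1735 = 0.69374 kg/s

0.69374 kg/s


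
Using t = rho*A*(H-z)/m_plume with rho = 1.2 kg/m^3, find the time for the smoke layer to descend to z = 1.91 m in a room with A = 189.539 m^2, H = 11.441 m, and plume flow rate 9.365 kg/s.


H - z = 9.531 m
t = 1.2 * 189.539 * 9.531 / 9.365 = 231.48 s

231.48 s


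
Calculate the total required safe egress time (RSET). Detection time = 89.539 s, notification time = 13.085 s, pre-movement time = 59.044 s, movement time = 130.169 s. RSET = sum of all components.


Total = 89.539 + 13.085 + 59.044 + 130.169 = 291.837 s

291.837 s


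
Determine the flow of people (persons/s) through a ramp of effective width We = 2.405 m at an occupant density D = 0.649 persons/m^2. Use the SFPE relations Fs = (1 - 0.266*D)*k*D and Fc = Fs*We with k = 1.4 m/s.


1 - 0.266*D = 1 - 0.266*0.649 = 0.82737
Fs = 0.82737 * 1.4 * 0.649 = 0.75174 persons/(s*m)
Fc = 0.75174 * 2.405 = 1.8079 persons/s

1.8079 persons/s


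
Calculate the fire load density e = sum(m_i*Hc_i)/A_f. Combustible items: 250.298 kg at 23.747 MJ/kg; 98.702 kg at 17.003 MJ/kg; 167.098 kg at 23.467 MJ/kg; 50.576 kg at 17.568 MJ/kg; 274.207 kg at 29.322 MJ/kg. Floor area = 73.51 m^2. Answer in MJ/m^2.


Total energy = 250.298*23.747 + 98.702*17.003 + 167.098*23.467 + 50.576*17.568 + 274.207*29.322
= 5943.827 + 1678.230 + 3921.289 + 888.5192 + 8040.298
= 20472.16 MJ
e = 20472.16 / 73.51 = 278.49 MJ/m^2

278.49 MJ/m^2


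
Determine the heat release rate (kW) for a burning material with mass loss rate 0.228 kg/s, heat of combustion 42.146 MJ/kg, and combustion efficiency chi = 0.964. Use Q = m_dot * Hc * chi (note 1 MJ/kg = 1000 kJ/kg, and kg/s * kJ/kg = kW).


Hc = 42.146 MJ/kg = 42.146 * 1000 kJ/kg = 42146 kJ/kg
Q = 0.228 kg/s * 42146 kJ/kg * 0.964 = 9263.4 kW

9263.4 kW


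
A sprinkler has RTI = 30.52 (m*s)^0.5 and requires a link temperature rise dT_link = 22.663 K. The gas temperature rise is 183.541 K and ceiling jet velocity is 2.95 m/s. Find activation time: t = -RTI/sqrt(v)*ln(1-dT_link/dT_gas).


dT_link/dT_gas = 0.12348
ln(1 - 0.12348) = -0.13179
t = -30.52 / sqrt(2.95) * -0.13179 = 2.3419 s

2.3419 s


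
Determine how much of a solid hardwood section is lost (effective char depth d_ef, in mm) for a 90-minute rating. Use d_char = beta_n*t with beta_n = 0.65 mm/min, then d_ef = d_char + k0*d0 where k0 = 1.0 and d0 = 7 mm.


d_char = 0.65 * 90 = 58.5 mm
d_ef = 58.5 + 1.0*7 = 65.5 mm

65.5 mm


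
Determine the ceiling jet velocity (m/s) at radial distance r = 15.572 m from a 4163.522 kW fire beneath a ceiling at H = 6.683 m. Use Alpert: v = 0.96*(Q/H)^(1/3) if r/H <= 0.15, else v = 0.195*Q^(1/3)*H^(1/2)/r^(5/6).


r/H = 15.572 / 6.683 = 2.3301
r/H > 0.15, so v = 0.195*Q^(1/3)*H^(1/2)/r^(5/6)
Q^(1/3) = 16.087
H^(1/2) = 2.5851
r^(5/6) = 9.8542
v = 0.195 * 16.087 * 2.5851 / 9.8542 = 0.82298 m/s

0.82298 m/s


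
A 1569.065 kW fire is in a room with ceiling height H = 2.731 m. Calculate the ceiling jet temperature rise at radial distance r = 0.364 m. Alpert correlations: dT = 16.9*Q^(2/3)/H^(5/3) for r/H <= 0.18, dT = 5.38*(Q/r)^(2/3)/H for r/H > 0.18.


r/H = 0.364 / 2.731 = 0.13328
r/H <= 0.18, so dT = 16.9*Q^(2/3)/H^(5/3)
Q^(2/3) = 135.03
H^(5/3) = 5.3358
dT = 16.9 * 135.03 / 5.3358 = 427.67 K

427.67 K


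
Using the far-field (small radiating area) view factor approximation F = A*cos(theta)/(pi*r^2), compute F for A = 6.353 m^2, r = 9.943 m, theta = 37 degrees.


cos(37 deg) = 0.79864
pi*r^2 = 310.59
F = 6.353 * 0.79864 / 310.59 = 0.016336

0.016336


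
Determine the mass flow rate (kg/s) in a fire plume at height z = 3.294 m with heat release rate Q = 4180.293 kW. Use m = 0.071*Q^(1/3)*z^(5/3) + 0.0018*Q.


Q^(1/3) = 16.109
z^(5/3) = 7.2924
First term = 0.071 * 16.109 * 7.2924 = 8.3407
Second term = 0.0018 * 4180.293 = 7.5245
m = 15.865 kg/s

15.865 kg/s


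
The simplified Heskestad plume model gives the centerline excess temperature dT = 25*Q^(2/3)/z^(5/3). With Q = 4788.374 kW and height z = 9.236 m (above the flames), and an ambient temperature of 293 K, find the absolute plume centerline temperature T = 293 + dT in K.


Q^(2/3) = 284.09
z^(5/3) = 40.657
dT = 25 * 284.09 / 40.657 = 174.69 K
T = 293 + 174.69 = 467.69 K

467.69 K


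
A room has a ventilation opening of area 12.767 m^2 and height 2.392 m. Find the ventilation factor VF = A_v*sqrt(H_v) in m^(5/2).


sqrt(H_v) = 1.5466
VF = 12.767 * 1.5466 = 19.746 m^(5/2)

19.746 m^(5/2)


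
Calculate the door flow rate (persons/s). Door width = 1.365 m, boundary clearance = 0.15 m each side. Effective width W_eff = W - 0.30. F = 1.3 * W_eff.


W_eff = 1.365 - 0.30 = 1.065 m
F = 1.3 * 1.065 = 1.3845 persons/s

1.3845 persons/s


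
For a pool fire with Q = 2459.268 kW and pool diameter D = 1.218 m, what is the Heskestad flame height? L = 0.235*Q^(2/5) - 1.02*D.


Q^(2/5) = 22.716
0.235 * Q^(2/5) = 5.3381
1.02 * D = 1.2424
L = 4.0958 m

4.0958 m


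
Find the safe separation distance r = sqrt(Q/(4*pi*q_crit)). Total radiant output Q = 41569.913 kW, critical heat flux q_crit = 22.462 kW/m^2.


4*pi*q_crit = 282.27
Q/(4*pi*q_crit) = 147.27
r = sqrt(147.27) = 12.136 m

12.136 m


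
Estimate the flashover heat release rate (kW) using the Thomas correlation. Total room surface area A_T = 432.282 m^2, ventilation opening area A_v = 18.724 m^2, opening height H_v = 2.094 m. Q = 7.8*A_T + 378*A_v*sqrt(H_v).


7.8*A_T = 3371.8
sqrt(H_v) = 1.4471
378*A_v*sqrt(H_v) = 10242
Q = 3371.8 + 10242 = 13614 kW

13614 kW


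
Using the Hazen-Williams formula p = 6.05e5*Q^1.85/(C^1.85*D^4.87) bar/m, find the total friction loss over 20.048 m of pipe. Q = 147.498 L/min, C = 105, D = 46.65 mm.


Q^1.85 = 10286
C^1.85 = 5485.3
D^4.87 = 1.3406e+08
p/m = 0.0084626 bar/m
p_total = 0.0084626 * 20.048 = 0.16966 bar

0.16966 bar


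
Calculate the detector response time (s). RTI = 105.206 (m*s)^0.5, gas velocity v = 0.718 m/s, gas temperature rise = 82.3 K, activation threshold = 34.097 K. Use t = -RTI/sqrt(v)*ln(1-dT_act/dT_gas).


dT_act/dT_gas = 0.41430
ln(1 - 0.41430) = -0.53495
t = -105.206 / sqrt(0.718) * -0.53495 = 66.419 s

66.419 s


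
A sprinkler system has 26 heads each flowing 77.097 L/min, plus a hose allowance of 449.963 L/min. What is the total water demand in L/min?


Sprinkler demand = 26 * 77.097 = 2004.522 L/min
Total = 2004.522 + 449.963 = 2454.485 L/min

2454.485 L/min


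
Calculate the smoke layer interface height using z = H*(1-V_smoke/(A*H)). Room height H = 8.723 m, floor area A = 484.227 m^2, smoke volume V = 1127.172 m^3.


V/(A*H) = 0.26685
1 - 0.26685 = 0.73315
z = 8.723 * 0.73315 = 6.3952 m

6.3952 m


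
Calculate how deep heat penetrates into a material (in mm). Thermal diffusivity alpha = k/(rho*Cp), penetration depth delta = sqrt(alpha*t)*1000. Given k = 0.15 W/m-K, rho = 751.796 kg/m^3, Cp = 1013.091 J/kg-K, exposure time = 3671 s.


alpha = 0.15 / (751.796 * 1013.091) = 1.9694e-07 m^2/s
alpha * t = 0.00072298
delta = sqrt(0.00072298) * 1000 = 26.888 mm

26.888 mm


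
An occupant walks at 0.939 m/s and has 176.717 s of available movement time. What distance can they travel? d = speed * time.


d = 0.939 * 176.717 = 165.94 m

165.94 m


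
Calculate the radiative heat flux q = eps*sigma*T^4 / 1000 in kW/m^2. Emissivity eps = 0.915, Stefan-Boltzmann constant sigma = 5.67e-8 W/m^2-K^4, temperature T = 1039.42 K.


T^4 = 1.1673e+12
q = 0.915 * 5.67e-8 * 1.1673e+12 / 1000 = 60.558 kW/m^2

60.558 kW/m^2


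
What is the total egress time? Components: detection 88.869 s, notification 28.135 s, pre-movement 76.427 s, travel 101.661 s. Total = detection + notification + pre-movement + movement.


Total = 88.869 + 28.135 + 76.427 + 101.661 = 295.092 s

295.092 s


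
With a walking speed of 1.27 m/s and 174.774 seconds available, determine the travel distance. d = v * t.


d = 1.27 * 174.774 = 221.96 m

221.96 m


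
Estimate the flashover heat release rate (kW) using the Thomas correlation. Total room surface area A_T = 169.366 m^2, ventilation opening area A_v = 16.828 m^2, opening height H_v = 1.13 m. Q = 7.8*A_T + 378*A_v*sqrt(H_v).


7.8*A_T = 1321.1
sqrt(H_v) = 1.0630
378*A_v*sqrt(H_v) = 6761.8
Q = 1321.1 + 6761.8 = 8082.9 kW

8082.9 kW


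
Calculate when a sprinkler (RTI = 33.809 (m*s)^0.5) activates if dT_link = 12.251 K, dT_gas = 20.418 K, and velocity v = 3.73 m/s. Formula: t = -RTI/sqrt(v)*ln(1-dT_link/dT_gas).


dT_link/dT_gas = 0.60001
ln(1 - 0.60001) = -0.91632
t = -33.809 / sqrt(3.73) * -0.91632 = 16.041 s

16.041 s


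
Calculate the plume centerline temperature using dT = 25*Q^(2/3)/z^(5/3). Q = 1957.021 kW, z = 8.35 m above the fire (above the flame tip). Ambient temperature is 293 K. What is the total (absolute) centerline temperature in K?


Q^(2/3) = 156.46
z^(5/3) = 34.367
dT = 25 * 156.46 / 34.367 = 113.81 K
T = 293 + 113.81 = 406.81 K

406.81 K


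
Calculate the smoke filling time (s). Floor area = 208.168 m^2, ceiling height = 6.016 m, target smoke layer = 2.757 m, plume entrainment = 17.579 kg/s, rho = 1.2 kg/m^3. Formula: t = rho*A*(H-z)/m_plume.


H - z = 3.259 m
t = 1.2 * 208.168 * 3.259 / 17.579 = 46.311 s

46.311 s


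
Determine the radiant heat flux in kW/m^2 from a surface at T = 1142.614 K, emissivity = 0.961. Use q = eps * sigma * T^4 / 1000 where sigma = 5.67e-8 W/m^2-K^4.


T^4 = 1.7045e+12
q = 0.961 * 5.67e-8 * 1.7045e+12 / 1000 = 92.876 kW/m^2

92.876 kW/m^2


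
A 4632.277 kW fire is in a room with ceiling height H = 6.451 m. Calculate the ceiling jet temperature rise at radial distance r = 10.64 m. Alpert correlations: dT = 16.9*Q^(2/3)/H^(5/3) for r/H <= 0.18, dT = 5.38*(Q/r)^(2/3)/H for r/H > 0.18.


r/H = 10.64 / 6.451 = 1.6494
r/H > 0.18, so dT = 5.38*(Q/r)^(2/3)/H
Q/r = 435.36
(Q/r)^(2/3) = 57.443
dT = 5.38 * 57.443 / 6.451 = 47.906 K

47.906 K


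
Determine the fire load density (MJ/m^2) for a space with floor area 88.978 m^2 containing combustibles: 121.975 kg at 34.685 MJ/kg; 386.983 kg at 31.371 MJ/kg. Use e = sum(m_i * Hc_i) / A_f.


Total energy = 121.975*34.685 + 386.983*31.371
= 4230.703 + 12140.04
= 16370.75 MJ
e = 16370.75 / 88.978 = 183.99 MJ/m^2

183.99 MJ/m^2


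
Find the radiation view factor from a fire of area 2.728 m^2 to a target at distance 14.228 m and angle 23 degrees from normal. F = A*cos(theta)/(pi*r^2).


cos(23 deg) = 0.92050
pi*r^2 = 635.97
F = 2.728 * 0.92050 / 635.97 = 0.0039485

0.0039485


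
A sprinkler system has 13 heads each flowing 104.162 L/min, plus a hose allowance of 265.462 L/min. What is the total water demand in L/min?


Sprinkler demand = 13 * 104.162 = 1354.106 L/min
Total = 1354.106 + 265.462 = 1619.568 L/min

1619.568 L/min


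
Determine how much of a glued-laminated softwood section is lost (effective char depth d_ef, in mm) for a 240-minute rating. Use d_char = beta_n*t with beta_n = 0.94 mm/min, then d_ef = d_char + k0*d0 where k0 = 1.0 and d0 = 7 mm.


d_char = 0.94 * 240 = 225.6 mm
d_ef = 225.6 + 1.0*7 = 232.6 mm

232.6 mm


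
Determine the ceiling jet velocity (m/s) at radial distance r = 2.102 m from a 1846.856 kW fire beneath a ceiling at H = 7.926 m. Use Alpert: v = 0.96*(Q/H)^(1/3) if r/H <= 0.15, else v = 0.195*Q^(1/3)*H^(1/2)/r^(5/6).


r/H = 2.102 / 7.926 = 0.26520
r/H > 0.15, so v = 0.195*Q^(1/3)*H^(1/2)/r^(5/6)
Q^(1/3) = 12.269
H^(1/2) = 2.8153
r^(5/6) = 1.8572
v = 0.195 * 12.269 * 2.8153 / 1.8572 = 3.6267 m/s

3.6267 m/s


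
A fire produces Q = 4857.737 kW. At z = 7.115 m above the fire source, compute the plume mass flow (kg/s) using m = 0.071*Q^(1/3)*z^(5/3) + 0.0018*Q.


Q^(1/3) = 16.936
z^(5/3) = 26.320
First term = 0.071 * 16.936 * 26.320 = 31.649
Second term = 0.0018 * 4857.737 = 8.7439
m = 40.393 kg/s

40.393 kg/s


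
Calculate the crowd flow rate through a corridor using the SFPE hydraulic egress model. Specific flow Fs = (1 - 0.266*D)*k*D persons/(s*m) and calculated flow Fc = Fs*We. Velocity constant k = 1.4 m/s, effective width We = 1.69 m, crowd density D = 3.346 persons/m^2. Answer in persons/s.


1 - 0.266*D = 1 - 0.266*3.346 = 0.10996
Fs = 0.10996 * 1.4 * 3.346 = 0.51512 persons/(s*m)
Fc = 0.51512 * 1.69 = 0.87054 persons/s

0.87054 persons/s


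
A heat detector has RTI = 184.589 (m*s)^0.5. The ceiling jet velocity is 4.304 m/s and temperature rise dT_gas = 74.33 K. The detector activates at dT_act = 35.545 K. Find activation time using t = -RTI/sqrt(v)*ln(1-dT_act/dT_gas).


dT_act/dT_gas = 0.47821
ln(1 - 0.47821) = -0.65048
t = -184.589 / sqrt(4.304) * -0.65048 = 57.877 s

57.877 s


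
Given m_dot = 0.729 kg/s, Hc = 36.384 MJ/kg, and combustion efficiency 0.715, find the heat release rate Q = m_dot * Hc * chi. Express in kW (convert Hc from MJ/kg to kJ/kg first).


Hc = 36.384 MJ/kg = 36.384 * 1000 kJ/kg = 36384 kJ/kg
Q = 0.729 kg/s * 36384 kJ/kg * 0.715 = 18965 kW

18965 kW


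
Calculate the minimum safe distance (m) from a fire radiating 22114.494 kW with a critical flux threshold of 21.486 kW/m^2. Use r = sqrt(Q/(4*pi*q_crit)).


4*pi*q_crit = 270.00
Q/(4*pi*q_crit) = 81.905
r = sqrt(81.905) = 9.0502 m

9.0502 m


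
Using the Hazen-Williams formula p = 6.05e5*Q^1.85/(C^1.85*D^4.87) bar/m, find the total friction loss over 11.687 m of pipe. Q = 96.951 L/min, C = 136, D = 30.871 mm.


Q^1.85 = 4732.8
C^1.85 = 8852.1
D^4.87 = 1.7952e+07
p/m = 0.018018 bar/m
p_total = 0.018018 * 11.687 = 0.21058 bar

0.21058 bar


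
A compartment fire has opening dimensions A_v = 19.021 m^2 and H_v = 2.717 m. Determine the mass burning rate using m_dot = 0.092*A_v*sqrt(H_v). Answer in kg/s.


sqrt(H_v) = 1.6483
m_dot = 0.092 * 19.021 * 1.6483 = 2.8845 kg/s

2.8845 kg/s


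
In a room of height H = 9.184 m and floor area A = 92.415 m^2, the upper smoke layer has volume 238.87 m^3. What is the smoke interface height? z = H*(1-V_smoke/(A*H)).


V/(A*H) = 0.28144
1 - 0.28144 = 0.71856
z = 9.184 * 0.71856 = 6.5992 m

6.5992 m


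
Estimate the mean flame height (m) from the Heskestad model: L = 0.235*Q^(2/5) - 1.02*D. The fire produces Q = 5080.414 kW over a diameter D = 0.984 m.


Q^(2/5) = 30.364
0.235 * Q^(2/5) = 7.1356
1.02 * D = 1.0037
L = 6.1319 m

6.1319 m


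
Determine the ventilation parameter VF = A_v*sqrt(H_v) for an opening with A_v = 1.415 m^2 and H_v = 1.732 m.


sqrt(H_v) = 1.3161
VF = 1.415 * 1.3161 = 1.8622 m^(5/2)

1.8622 m^(5/2)


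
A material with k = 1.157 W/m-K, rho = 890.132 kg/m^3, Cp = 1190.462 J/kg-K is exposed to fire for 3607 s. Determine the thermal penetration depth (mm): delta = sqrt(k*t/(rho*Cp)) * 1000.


alpha = 1.157 / (890.132 * 1190.462) = 1.0919e-06 m^2/s
alpha * t = 0.0039383
delta = sqrt(0.0039383) * 1000 = 62.756 mm

62.756 mm


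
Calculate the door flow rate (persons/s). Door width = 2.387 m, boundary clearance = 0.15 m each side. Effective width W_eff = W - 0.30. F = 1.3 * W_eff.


W_eff = 2.387 - 0.30 = 2.087 m
F = 1.3 * 2.087 = 2.7131 persons/s

2.7131 persons/s


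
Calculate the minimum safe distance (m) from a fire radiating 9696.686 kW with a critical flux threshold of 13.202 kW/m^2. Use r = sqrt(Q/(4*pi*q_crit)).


4*pi*q_crit = 165.90
Q/(4*pi*q_crit) = 58.449
r = sqrt(58.449) = 7.6452 m

7.6452 m


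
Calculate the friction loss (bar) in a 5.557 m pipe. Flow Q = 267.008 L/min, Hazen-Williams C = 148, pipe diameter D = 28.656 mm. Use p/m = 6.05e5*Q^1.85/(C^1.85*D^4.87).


Q^1.85 = 30837
C^1.85 = 10351
D^4.87 = 1.2492e+07
p/m = 0.14428 bar/m
p_total = 0.14428 * 5.557 = 0.80176 bar

0.80176 bar


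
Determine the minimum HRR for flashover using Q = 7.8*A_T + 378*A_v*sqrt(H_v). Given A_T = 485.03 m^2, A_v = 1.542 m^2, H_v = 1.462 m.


7.8*A_T = 3783.234
sqrt(H_v) = 1.2091
378*A_v*sqrt(H_v) = 704.77
Q = 3783.234 + 704.77 = 4488.0 kW

4488.0 kW


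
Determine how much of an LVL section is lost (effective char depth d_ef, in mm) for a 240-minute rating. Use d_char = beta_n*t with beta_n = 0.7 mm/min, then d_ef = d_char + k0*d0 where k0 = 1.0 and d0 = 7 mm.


d_char = 0.7 * 240 = 168 mm
d_ef = 168 + 1.0*7 = 175 mm

175 mm


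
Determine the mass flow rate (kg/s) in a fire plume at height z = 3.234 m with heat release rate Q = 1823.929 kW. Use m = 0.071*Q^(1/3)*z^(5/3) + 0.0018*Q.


Q^(1/3) = 12.218
z^(5/3) = 7.0724
First term = 0.071 * 12.218 * 7.0724 = 6.1352
Second term = 0.0018 * 1823.929 = 3.2831
m = 9.4183 kg/s

9.4183 kg/s


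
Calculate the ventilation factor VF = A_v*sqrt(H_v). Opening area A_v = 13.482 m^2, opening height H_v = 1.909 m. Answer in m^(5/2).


sqrt(H_v) = 1.3817
VF = 13.482 * 1.3817 = 18.628 m^(5/2)

18.628 m^(5/2)


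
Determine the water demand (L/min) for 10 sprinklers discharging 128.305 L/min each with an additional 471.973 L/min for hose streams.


Sprinkler demand = 10 * 128.305 = 1283.05 L/min
Total = 1283.05 + 471.973 = 1755.023 L/min

1755.023 L/min


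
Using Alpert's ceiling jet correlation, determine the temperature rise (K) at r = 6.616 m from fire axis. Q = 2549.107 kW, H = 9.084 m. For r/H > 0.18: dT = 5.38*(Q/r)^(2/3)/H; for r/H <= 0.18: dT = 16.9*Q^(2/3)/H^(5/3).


r/H = 6.616 / 9.084 = 0.72831
r/H > 0.18, so dT = 5.38*(Q/r)^(2/3)/H
Q/r = 385.29
(Q/r)^(2/3) = 52.949
dT = 5.38 * 52.949 / 9.084 = 31.359 K

31.359 K


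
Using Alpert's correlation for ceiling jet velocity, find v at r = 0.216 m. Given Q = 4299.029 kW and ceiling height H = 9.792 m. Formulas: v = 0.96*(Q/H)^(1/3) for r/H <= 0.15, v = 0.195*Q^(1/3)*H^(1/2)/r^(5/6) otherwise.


r/H = 0.216 / 9.792 = 0.022059
r/H <= 0.15, so v = 0.96*(Q/H)^(1/3)
Q/H = 439.03
(Q/H)^(1/3) = 7.6003
v = 0.96 * 7.6003 = 7.2963 m/s

7.2963 m/s


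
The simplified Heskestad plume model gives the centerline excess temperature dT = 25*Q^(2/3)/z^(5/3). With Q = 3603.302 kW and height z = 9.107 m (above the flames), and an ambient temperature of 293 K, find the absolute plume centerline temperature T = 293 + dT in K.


Q^(2/3) = 235.04
z^(5/3) = 39.715
dT = 25 * 235.04 / 39.715 = 147.95 K
T = 293 + 147.95 = 440.95 K

440.95 K


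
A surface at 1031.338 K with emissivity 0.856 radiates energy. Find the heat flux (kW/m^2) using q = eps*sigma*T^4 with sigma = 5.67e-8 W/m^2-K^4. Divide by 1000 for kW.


T^4 = 1.1314e+12
q = 0.856 * 5.67e-8 * 1.1314e+12 / 1000 = 54.911 kW/m^2

54.911 kW/m^2


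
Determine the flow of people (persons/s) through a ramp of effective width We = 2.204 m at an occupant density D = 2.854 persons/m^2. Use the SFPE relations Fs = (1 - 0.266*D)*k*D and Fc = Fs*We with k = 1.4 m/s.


1 - 0.266*D = 1 - 0.266*2.854 = 0.24084
Fs = 0.24084 * 1.4 * 2.854 = 0.96228 persons/(s*m)
Fc = 0.96228 * 2.204 = 2.1209 persons/s

2.1209 persons/s


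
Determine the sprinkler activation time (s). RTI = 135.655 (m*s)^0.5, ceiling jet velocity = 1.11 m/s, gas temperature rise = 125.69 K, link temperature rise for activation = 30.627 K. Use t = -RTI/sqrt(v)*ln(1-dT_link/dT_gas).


dT_link/dT_gas = 0.24367
ln(1 - 0.24367) = -0.27928
t = -135.655 / sqrt(1.11) * -0.27928 = 35.959 s

35.959 s


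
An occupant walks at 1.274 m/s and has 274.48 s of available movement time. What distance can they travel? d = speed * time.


d = 1.274 * 274.48 = 349.69 m

349.69 m


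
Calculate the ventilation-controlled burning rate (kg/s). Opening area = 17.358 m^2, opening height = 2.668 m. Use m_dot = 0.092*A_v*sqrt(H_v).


sqrt(H_v) = 1.6334
m_dot = 0.092 * 17.358 * 1.6334 = 2.6084 kg/s

2.6084 kg/s


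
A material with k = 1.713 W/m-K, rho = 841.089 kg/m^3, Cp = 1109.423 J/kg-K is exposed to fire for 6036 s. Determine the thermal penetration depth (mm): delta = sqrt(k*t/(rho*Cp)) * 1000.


alpha = 1.713 / (841.089 * 1109.423) = 1.8358e-06 m^2/s
alpha * t = 0.011081
delta = sqrt(0.011081) * 1000 = 105.26 mm

105.26 mm


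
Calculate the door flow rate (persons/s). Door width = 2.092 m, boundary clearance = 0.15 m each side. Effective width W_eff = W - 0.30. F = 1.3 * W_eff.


W_eff = 2.092 - 0.30 = 1.792 m
F = 1.3 * 1.792 = 2.3296 persons/s

2.3296 persons/s


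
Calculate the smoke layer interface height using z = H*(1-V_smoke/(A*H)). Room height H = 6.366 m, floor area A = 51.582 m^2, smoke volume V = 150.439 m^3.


V/(A*H) = 0.45814
1 - 0.45814 = 0.54186
z = 6.366 * 0.54186 = 3.4495 m

3.4495 m


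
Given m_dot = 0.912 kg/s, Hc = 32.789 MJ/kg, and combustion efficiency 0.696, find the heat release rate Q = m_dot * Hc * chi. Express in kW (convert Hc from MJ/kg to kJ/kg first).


Hc = 32.789 MJ/kg = 32.789 * 1000 kJ/kg = 32789 kJ/kg
Q = 0.912 kg/s * 32789 kJ/kg * 0.696 = 20813 kW

20813 kW


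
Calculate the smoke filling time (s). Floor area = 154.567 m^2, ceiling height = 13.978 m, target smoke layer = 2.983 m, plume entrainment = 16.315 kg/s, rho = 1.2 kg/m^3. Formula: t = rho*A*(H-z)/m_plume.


H - z = 10.995 m
t = 1.2 * 154.567 * 10.995 / 16.315 = 125.00 s

125.00 s


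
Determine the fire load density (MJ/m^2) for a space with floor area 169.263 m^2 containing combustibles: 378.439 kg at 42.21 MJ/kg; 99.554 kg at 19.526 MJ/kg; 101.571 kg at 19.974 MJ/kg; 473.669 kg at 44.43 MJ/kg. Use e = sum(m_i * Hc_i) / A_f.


Total energy = 378.439*42.21 + 99.554*19.526 + 101.571*19.974 + 473.669*44.43
= 15973.91 + 1943.891 + 2028.779 + 21045.11
= 40991.69 MJ
e = 40991.69 / 169.263 = 242.18 MJ/m^2

242.18 MJ/m^2


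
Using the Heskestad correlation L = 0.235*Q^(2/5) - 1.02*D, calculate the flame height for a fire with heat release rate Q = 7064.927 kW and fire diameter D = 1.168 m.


Q^(2/5) = 34.645
0.235 * Q^(2/5) = 8.1416
1.02 * D = 1.1914
L = 6.9503 m

6.9503 m


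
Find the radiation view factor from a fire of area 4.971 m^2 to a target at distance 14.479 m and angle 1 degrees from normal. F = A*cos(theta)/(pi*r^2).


cos(1 deg) = 0.99985
pi*r^2 = 658.61
F = 4.971 * 0.99985 / 658.61 = 0.0075466

0.0075466


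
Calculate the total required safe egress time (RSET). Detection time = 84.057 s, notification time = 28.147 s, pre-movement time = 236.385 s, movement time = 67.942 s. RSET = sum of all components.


Total = 84.057 + 28.147 + 236.385 + 67.942 = 416.531 s

416.531 s


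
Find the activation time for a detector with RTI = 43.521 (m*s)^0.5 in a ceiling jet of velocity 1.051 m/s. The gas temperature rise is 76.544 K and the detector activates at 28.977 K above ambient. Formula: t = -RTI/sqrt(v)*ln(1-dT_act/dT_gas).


dT_act/dT_gas = 0.37857
ln(1 - 0.37857) = -0.47573
t = -43.521 / sqrt(1.051) * -0.47573 = 20.196 s

20.196 s


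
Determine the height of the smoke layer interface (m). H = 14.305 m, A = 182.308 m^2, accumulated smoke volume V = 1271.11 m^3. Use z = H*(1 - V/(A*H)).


V/(A*H) = 0.48740
1 - 0.48740 = 0.51260
z = 14.305 * 0.51260 = 7.3327 m

7.3327 m


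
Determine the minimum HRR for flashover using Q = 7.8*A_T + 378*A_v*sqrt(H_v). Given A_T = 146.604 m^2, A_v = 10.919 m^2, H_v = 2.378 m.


7.8*A_T = 1143.5
sqrt(H_v) = 1.5421
378*A_v*sqrt(H_v) = 6364.7
Q = 1143.5 + 6364.7 = 7508.3 kW

7508.3 kW


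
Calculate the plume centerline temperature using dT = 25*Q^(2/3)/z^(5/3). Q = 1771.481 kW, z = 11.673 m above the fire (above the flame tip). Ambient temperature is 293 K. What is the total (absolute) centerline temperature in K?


Q^(2/3) = 146.41
z^(5/3) = 60.067
dT = 25 * 146.41 / 60.067 = 60.934 K
T = 293 + 60.934 = 353.93 K

353.93 K


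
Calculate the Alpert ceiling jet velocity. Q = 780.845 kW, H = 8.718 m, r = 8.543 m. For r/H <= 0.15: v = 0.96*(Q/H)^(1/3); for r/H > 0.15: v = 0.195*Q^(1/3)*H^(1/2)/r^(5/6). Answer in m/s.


r/H = 8.543 / 8.718 = 0.97993
r/H > 0.15, so v = 0.195*Q^(1/3)*H^(1/2)/r^(5/6)
Q^(1/3) = 9.2085
H^(1/2) = 2.9526
r^(5/6) = 5.9751
v = 0.195 * 9.2085 * 2.9526 / 5.9751 = 0.88734 m/s

0.88734 m/s


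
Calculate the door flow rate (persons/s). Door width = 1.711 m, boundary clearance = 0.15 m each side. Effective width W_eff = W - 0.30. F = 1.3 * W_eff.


W_eff = 1.711 - 0.30 = 1.411 m
F = 1.3 * 1.411 = 1.8343 persons/s

1.8343 persons/s


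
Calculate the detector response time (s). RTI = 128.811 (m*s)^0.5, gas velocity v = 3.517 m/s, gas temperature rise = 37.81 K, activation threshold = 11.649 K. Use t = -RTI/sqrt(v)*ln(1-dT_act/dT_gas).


dT_act/dT_gas = 0.30809
ln(1 - 0.30809) = -0.36830
t = -128.811 / sqrt(3.517) * -0.36830 = 25.297 s

25.297 s


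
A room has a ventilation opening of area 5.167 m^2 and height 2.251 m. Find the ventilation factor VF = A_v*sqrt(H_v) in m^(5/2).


sqrt(H_v) = 1.5003
VF = 5.167 * 1.5003 = 7.7522 m^(5/2)

7.7522 m^(5/2)


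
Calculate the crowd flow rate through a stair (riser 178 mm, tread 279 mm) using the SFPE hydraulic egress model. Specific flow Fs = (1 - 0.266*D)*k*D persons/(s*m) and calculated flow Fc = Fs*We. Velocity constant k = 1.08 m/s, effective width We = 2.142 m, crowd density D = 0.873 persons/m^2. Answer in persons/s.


1 - 0.266*D = 1 - 0.266*0.873 = 0.76778
Fs = 0.76778 * 1.08 * 0.873 = 0.72390 persons/(s*m)
Fc = 0.72390 * 2.142 = 1.5506 persons/s

1.5506 persons/s


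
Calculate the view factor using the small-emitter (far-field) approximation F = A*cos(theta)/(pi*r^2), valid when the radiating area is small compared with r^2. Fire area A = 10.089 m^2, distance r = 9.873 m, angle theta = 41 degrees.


cos(41 deg) = 0.75471
pi*r^2 = 306.23
F = 10.089 * 0.75471 / 306.23 = 0.024865

0.024865


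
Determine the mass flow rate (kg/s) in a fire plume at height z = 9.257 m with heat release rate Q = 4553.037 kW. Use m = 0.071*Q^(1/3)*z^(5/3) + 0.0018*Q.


Q^(1/3) = 16.574
z^(5/3) = 40.812
First term = 0.071 * 16.574 * 40.812 = 48.026
Second term = 0.0018 * 4553.037 = 8.1955
m = 56.221 kg/s

56.221 kg/s


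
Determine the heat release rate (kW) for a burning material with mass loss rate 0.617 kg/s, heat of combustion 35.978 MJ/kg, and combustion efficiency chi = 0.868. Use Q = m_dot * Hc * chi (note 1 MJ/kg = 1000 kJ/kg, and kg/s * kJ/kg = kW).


Hc = 35.978 MJ/kg = 35.978 * 1000 kJ/kg = 35978 kJ/kg
Q = 0.617 kg/s * 35978 kJ/kg * 0.868 = 19268 kW

19268 kW


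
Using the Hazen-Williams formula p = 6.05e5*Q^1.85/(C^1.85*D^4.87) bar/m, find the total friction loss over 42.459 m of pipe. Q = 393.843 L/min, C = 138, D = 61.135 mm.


Q^1.85 = 63292
C^1.85 = 9094.4
D^4.87 = 5.0030e+08
p/m = 0.0084158 bar/m
p_total = 0.0084158 * 42.459 = 0.35733 bar

0.35733 bar


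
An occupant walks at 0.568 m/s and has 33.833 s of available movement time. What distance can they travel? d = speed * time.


d = 0.568 * 33.833 = 19.217 m

19.217 m


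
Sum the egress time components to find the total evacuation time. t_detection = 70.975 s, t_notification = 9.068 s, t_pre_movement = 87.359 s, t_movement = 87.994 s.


Total = 70.975 + 9.068 + 87.359 + 87.994 = 255.396 s

255.396 s


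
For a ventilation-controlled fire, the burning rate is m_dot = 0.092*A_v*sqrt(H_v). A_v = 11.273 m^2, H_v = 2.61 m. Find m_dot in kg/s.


sqrt(H_v) = 1.6155
m_dot = 0.092 * 11.273 * 1.6155 = 1.6755 kg/s

1.6755 kg/s


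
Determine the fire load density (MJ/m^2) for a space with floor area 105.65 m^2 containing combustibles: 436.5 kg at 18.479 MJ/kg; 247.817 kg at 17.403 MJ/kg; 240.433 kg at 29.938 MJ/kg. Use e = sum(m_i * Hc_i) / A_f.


Total energy = 436.5*18.479 + 247.817*17.403 + 240.433*29.938
= 8066.083 + 4312.759 + 7198.083
= 19576.93 MJ
e = 19576.93 / 105.65 = 185.30 MJ/m^2

185.30 MJ/m^2


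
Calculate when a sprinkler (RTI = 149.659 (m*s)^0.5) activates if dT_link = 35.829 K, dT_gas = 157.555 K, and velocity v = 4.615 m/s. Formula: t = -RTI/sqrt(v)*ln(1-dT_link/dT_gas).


dT_link/dT_gas = 0.22741
ln(1 - 0.22741) = -0.25800
t = -149.659 / sqrt(4.615) * -0.25800 = 17.974 s

17.974 s


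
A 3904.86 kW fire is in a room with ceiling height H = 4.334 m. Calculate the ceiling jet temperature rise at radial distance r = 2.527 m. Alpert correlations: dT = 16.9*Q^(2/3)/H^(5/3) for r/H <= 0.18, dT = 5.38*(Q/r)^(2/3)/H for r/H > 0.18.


r/H = 2.527 / 4.334 = 0.58306
r/H > 0.18, so dT = 5.38*(Q/r)^(2/3)/H
Q/r = 1545.3
(Q/r)^(2/3) = 133.66
dT = 5.38 * 133.66 / 4.334 = 165.92 K

165.92 K
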